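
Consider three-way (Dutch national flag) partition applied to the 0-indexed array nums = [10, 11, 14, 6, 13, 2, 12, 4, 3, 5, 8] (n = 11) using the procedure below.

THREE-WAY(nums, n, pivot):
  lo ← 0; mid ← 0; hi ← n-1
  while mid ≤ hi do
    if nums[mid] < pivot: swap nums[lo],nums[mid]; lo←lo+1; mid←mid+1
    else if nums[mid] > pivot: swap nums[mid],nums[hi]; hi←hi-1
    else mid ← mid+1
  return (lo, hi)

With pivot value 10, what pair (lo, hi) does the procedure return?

pivot = 10; lo=0, mid=0, hi=10
nums[mid]=10=10: mid=1
nums[mid]=11>10: swap nums[1],nums[10]; hi=9 → [10, 8, 14, 6, 13, 2, 12, 4, 3, 5, 11]
nums[mid]=8<10: swap nums[0],nums[1]; lo=1,mid=2 → [8, 10, 14, 6, 13, 2, 12, 4, 3, 5, 11]
nums[mid]=14>10: swap nums[2],nums[9]; hi=8 → [8, 10, 5, 6, 13, 2, 12, 4, 3, 14, 11]
nums[mid]=5<10: swap nums[1],nums[2]; lo=2,mid=3 → [8, 5, 10, 6, 13, 2, 12, 4, 3, 14, 11]
nums[mid]=6<10: swap nums[2],nums[3]; lo=3,mid=4 → [8, 5, 6, 10, 13, 2, 12, 4, 3, 14, 11]
nums[mid]=13>10: swap nums[4],nums[8]; hi=7 → [8, 5, 6, 10, 3, 2, 12, 4, 13, 14, 11]
nums[mid]=3<10: swap nums[3],nums[4]; lo=4,mid=5 → [8, 5, 6, 3, 10, 2, 12, 4, 13, 14, 11]
nums[mid]=2<10: swap nums[4],nums[5]; lo=5,mid=6 → [8, 5, 6, 3, 2, 10, 12, 4, 13, 14, 11]
nums[mid]=12>10: swap nums[6],nums[7]; hi=6 → [8, 5, 6, 3, 2, 10, 4, 12, 13, 14, 11]
nums[mid]=4<10: swap nums[5],nums[6]; lo=6,mid=7 → [8, 5, 6, 3, 2, 4, 10, 12, 13, 14, 11]
end: lo=6, hi=6; nums = [8, 5, 6, 3, 2, 4, 10, 12, 13, 14, 11]

(6, 6)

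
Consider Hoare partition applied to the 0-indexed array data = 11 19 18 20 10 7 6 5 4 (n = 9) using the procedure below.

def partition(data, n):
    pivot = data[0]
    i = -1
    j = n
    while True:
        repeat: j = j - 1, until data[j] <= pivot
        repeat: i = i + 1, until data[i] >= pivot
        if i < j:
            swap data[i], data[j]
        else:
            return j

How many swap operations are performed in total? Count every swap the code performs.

4

pivot=11
j stops at 8 (4), i stops at 0 (11); swap ⇒ 4 19 18 20 10 7 6 5 11
j stops at 7 (5), i stops at 1 (19); swap ⇒ 4 5 18 20 10 7 6 19 11
j stops at 6 (6), i stops at 2 (18); swap ⇒ 4 5 6 20 10 7 18 19 11
j stops at 5 (7), i stops at 3 (20); swap ⇒ 4 5 6 7 10 20 18 19 11
j stops at 4, i stops at 5; i≥j ⇒ return 4. data=4 5 6 7 10 20 18 19 11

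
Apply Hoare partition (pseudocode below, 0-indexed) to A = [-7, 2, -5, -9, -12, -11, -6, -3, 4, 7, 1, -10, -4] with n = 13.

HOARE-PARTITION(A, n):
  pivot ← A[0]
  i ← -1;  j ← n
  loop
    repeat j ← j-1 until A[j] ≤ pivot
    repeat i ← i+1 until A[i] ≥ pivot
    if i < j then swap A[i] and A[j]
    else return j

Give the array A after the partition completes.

pivot=-7
j stops at 11 (-10), i stops at 0 (-7); swap ⇒ [-10, 2, -5, -9, -12, -11, -6, -3, 4, 7, 1, -7, -4]
j stops at 5 (-11), i stops at 1 (2); swap ⇒ [-10, -11, -5, -9, -12, 2, -6, -3, 4, 7, 1, -7, -4]
j stops at 4 (-12), i stops at 2 (-5); swap ⇒ [-10, -11, -12, -9, -5, 2, -6, -3, 4, 7, 1, -7, -4]
j stops at 3, i stops at 4; i≥j ⇒ return 3. A=[-10, -11, -12, -9, -5, 2, -6, -3, 4, 7, 1, -7, -4]

[-10, -11, -12, -9, -5, 2, -6, -3, 4, 7, 1, -7, -4]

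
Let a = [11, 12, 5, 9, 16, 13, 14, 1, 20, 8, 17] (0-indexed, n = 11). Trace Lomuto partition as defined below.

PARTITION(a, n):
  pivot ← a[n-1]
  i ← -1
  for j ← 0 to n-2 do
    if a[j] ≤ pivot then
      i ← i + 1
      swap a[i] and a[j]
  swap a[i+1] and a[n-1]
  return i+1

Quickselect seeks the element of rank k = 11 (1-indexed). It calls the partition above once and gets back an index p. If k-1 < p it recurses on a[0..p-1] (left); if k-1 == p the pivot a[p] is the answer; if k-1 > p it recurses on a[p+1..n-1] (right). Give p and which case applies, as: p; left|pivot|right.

9; right

pivot=17, i=-1
j=0: 11≤17, i=0, swap(0,0) ⇒ [11, 12, 5, 9, 16, 13, 14, 1, 20, 8, 17]
j=1: 12≤17, i=1, swap(1,1) ⇒ [11, 12, 5, 9, 16, 13, 14, 1, 20, 8, 17]
j=2: 5≤17, i=2, swap(2,2) ⇒ [11, 12, 5, 9, 16, 13, 14, 1, 20, 8, 17]
j=3: 9≤17, i=3, swap(3,3) ⇒ [11, 12, 5, 9, 16, 13, 14, 1, 20, 8, 17]
j=4: 16≤17, i=4, swap(4,4) ⇒ [11, 12, 5, 9, 16, 13, 14, 1, 20, 8, 17]
j=5: 13≤17, i=5, swap(5,5) ⇒ [11, 12, 5, 9, 16, 13, 14, 1, 20, 8, 17]
j=6: 14≤17, i=6, swap(6,6) ⇒ [11, 12, 5, 9, 16, 13, 14, 1, 20, 8, 17]
j=7: 1≤17, i=7, swap(7,7) ⇒ [11, 12, 5, 9, 16, 13, 14, 1, 20, 8, 17]
j=8: 20>17, skip
j=9: 8≤17, i=8, swap(8,9) ⇒ [11, 12, 5, 9, 16, 13, 14, 1, 8, 20, 17]
swap(9,10) ⇒ [11, 12, 5, 9, 16, 13, 14, 1, 8, 17, 20]; return 9
p = 9; k-1 = 10 > 9 ⇒ right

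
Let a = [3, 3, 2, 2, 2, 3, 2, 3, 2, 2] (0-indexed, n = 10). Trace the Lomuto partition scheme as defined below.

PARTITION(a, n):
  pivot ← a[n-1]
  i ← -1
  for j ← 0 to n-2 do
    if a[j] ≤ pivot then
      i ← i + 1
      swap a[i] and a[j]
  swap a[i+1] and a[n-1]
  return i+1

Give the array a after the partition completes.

pivot = a[9] = 2; i = -1
j=0: a[0]=3 > 2 → no swap
j=1: a[1]=3 > 2 → no swap
j=2: a[2]=2 ≤ 2 → i=0, swap a[0],a[2] → [2, 3, 3, 2, 2, 3, 2, 3, 2, 2]
j=3: a[3]=2 ≤ 2 → i=1, swap a[1],a[3] → [2, 2, 3, 3, 2, 3, 2, 3, 2, 2]
j=4: a[4]=2 ≤ 2 → i=2, swap a[2],a[4] → [2, 2, 2, 3, 3, 3, 2, 3, 2, 2]
j=5: a[5]=3 > 2 → no swap
j=6: a[6]=2 ≤ 2 → i=3, swap a[3],a[6] → [2, 2, 2, 2, 3, 3, 3, 3, 2, 2]
j=7: a[7]=3 > 2 → no swap
j=8: a[8]=2 ≤ 2 → i=4, swap a[4],a[8] → [2, 2, 2, 2, 2, 3, 3, 3, 3, 2]
final swap a[5],a[9] → [2, 2, 2, 2, 2, 2, 3, 3, 3, 3]; return 5

[2, 2, 2, 2, 2, 2, 3, 3, 3, 3]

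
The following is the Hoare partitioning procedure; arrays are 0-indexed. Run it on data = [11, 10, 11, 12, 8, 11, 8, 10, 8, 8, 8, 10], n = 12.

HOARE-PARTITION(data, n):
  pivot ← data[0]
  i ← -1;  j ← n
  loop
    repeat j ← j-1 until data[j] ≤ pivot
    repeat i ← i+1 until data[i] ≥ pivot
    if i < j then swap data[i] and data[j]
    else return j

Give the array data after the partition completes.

[10, 10, 8, 8, 8, 8, 8, 10, 11, 12, 11, 11]

pivot=11
j stops at 11 (10), i stops at 0 (11); swap ⇒ [10, 10, 11, 12, 8, 11, 8, 10, 8, 8, 8, 11]
j stops at 10 (8), i stops at 2 (11); swap ⇒ [10, 10, 8, 12, 8, 11, 8, 10, 8, 8, 11, 11]
j stops at 9 (8), i stops at 3 (12); swap ⇒ [10, 10, 8, 8, 8, 11, 8, 10, 8, 12, 11, 11]
j stops at 8 (8), i stops at 5 (11); swap ⇒ [10, 10, 8, 8, 8, 8, 8, 10, 11, 12, 11, 11]
j stops at 7, i stops at 8; i≥j ⇒ return 7. data=[10, 10, 8, 8, 8, 8, 8, 10, 11, 12, 11, 11]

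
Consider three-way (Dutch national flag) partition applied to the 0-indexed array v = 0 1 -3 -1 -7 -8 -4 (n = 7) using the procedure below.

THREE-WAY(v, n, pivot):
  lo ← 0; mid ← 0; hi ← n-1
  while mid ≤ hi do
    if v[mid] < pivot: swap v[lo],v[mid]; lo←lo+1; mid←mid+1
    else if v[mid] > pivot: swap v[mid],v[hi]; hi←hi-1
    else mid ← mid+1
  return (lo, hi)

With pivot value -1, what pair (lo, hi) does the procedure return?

pivot = -1; lo=0, mid=0, hi=6
v[mid]=0>-1: swap v[0],v[6]; hi=5 → -4 1 -3 -1 -7 -8 0
v[mid]=-4<-1: swap v[0],v[0]; lo=1,mid=1 → -4 1 -3 -1 -7 -8 0
v[mid]=1>-1: swap v[1],v[5]; hi=4 → -4 -8 -3 -1 -7 1 0
v[mid]=-8<-1: swap v[1],v[1]; lo=2,mid=2 → -4 -8 -3 -1 -7 1 0
v[mid]=-3<-1: swap v[2],v[2]; lo=3,mid=3 → -4 -8 -3 -1 -7 1 0
v[mid]=-1=-1: mid=4
v[mid]=-7<-1: swap v[3],v[4]; lo=4,mid=5 → -4 -8 -3 -7 -1 1 0
end: lo=4, hi=4; v = -4 -8 -3 -7 -1 1 0

(4, 4)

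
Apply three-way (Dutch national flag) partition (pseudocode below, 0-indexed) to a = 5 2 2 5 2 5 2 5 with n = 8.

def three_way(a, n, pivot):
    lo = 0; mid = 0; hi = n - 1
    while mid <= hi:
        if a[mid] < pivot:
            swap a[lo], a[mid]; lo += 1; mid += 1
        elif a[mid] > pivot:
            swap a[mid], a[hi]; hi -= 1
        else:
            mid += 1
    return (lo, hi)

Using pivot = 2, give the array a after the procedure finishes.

pivot = 2; lo=0, mid=0, hi=7
a[mid]=5>2: swap a[0],a[7]; hi=6 → 5 2 2 5 2 5 2 5
a[mid]=5>2: swap a[0],a[6]; hi=5 → 2 2 2 5 2 5 5 5
a[mid]=2=2: mid=1
a[mid]=2=2: mid=2
a[mid]=2=2: mid=3
a[mid]=5>2: swap a[3],a[5]; hi=4 → 2 2 2 5 2 5 5 5
a[mid]=5>2: swap a[3],a[4]; hi=3 → 2 2 2 2 5 5 5 5
a[mid]=2=2: mid=4
end: lo=0, hi=3; a = 2 2 2 2 5 5 5 5

2 2 2 2 5 5 5 5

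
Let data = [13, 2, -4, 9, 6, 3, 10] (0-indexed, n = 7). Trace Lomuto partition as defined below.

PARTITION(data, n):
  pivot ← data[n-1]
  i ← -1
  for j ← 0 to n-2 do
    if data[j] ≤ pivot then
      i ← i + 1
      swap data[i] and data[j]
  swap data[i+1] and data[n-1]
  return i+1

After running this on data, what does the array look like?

pivot=10, i=-1
j=0: 13>10, skip
j=1: 2≤10, i=0, swap(0,1) ⇒ [2, 13, -4, 9, 6, 3, 10]
j=2: -4≤10, i=1, swap(1,2) ⇒ [2, -4, 13, 9, 6, 3, 10]
j=3: 9≤10, i=2, swap(2,3) ⇒ [2, -4, 9, 13, 6, 3, 10]
j=4: 6≤10, i=3, swap(3,4) ⇒ [2, -4, 9, 6, 13, 3, 10]
j=5: 3≤10, i=4, swap(4,5) ⇒ [2, -4, 9, 6, 3, 13, 10]
swap(5,6) ⇒ [2, -4, 9, 6, 3, 10, 13]; return 5

[2, -4, 9, 6, 3, 10, 13]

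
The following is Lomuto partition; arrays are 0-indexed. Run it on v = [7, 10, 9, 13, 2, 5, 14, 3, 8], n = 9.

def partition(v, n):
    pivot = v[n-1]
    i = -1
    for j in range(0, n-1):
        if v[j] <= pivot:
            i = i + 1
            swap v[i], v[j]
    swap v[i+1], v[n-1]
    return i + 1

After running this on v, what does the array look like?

pivot=8, i=-1
j=0: 7≤8, i=0, swap(0,0) ⇒ [7, 10, 9, 13, 2, 5, 14, 3, 8]
j=1: 10>8, skip
j=2: 9>8, skip
j=3: 13>8, skip
j=4: 2≤8, i=1, swap(1,4) ⇒ [7, 2, 9, 13, 10, 5, 14, 3, 8]
j=5: 5≤8, i=2, swap(2,5) ⇒ [7, 2, 5, 13, 10, 9, 14, 3, 8]
j=6: 14>8, skip
j=7: 3≤8, i=3, swap(3,7) ⇒ [7, 2, 5, 3, 10, 9, 14, 13, 8]
swap(4,8) ⇒ [7, 2, 5, 3, 8, 9, 14, 13, 10]; return 4

[7, 2, 5, 3, 8, 9, 14, 13, 10]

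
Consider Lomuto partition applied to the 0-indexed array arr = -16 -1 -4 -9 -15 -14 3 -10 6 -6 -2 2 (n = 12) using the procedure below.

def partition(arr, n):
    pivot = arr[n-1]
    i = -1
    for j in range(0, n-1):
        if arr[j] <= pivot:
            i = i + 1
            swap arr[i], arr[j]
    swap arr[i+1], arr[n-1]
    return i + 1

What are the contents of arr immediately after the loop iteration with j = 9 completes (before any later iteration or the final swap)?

-16 -1 -4 -9 -15 -14 -10 -6 6 3 -2 2

pivot = arr[11] = 2; i = -1
j=0: arr[0]=-16 ≤ 2 → i=0, swap arr[0],arr[0] (no change) → -16 -1 -4 -9 -15 -14 3 -10 6 -6 -2 2
j=1: arr[1]=-1 ≤ 2 → i=1, swap arr[1],arr[1] (no change) → -16 -1 -4 -9 -15 -14 3 -10 6 -6 -2 2
j=2: arr[2]=-4 ≤ 2 → i=2, swap arr[2],arr[2] (no change) → -16 -1 -4 -9 -15 -14 3 -10 6 -6 -2 2
j=3: arr[3]=-9 ≤ 2 → i=3, swap arr[3],arr[3] (no change) → -16 -1 -4 -9 -15 -14 3 -10 6 -6 -2 2
j=4: arr[4]=-15 ≤ 2 → i=4, swap arr[4],arr[4] (no change) → -16 -1 -4 -9 -15 -14 3 -10 6 -6 -2 2
j=5: arr[5]=-14 ≤ 2 → i=5, swap arr[5],arr[5] (no change) → -16 -1 -4 -9 -15 -14 3 -10 6 -6 -2 2
j=6: arr[6]=3 > 2 → no swap
j=7: arr[7]=-10 ≤ 2 → i=6, swap arr[6],arr[7] → -16 -1 -4 -9 -15 -14 -10 3 6 -6 -2 2
j=8: arr[8]=6 > 2 → no swap
j=9: arr[9]=-6 ≤ 2 → i=7, swap arr[7],arr[9] → -16 -1 -4 -9 -15 -14 -10 -6 6 3 -2 2
(after j=9) arr = -16 -1 -4 -9 -15 -14 -10 -6 6 3 -2 2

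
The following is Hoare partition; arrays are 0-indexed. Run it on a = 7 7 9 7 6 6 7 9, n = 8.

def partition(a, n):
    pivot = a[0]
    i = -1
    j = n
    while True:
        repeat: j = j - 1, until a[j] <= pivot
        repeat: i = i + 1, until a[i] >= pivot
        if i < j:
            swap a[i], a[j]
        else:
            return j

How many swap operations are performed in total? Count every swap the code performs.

pivot=7
j stops at 6 (7), i stops at 0 (7); swap ⇒ 7 7 9 7 6 6 7 9
j stops at 5 (6), i stops at 1 (7); swap ⇒ 7 6 9 7 6 7 7 9
j stops at 4 (6), i stops at 2 (9); swap ⇒ 7 6 6 7 9 7 7 9
j stops at 3, i stops at 3; i≥j ⇒ return 3. a=7 6 6 7 9 7 7 9

3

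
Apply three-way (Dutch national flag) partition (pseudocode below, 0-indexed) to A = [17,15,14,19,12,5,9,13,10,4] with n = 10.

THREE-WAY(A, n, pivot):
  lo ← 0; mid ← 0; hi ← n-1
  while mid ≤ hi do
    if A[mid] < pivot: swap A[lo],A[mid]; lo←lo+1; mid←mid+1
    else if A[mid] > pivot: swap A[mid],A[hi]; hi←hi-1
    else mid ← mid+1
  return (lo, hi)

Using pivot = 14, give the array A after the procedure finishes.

[4,10,13,12,5,9,14,19,15,17]

lo=0 mid=0 hi=9
17>14: swap(0,9), hi=8 ⇒ [4,15,14,19,12,5,9,13,10,17]
4<14: swap(0,0), lo=1 mid=1 ⇒ [4,15,14,19,12,5,9,13,10,17]
15>14: swap(1,8), hi=7 ⇒ [4,10,14,19,12,5,9,13,15,17]
10<14: swap(1,1), lo=2 mid=2 ⇒ [4,10,14,19,12,5,9,13,15,17]
14=14: mid=3
19>14: swap(3,7), hi=6 ⇒ [4,10,14,13,12,5,9,19,15,17]
13<14: swap(2,3), lo=3 mid=4 ⇒ [4,10,13,14,12,5,9,19,15,17]
12<14: swap(3,4), lo=4 mid=5 ⇒ [4,10,13,12,14,5,9,19,15,17]
5<14: swap(4,5), lo=5 mid=6 ⇒ [4,10,13,12,5,14,9,19,15,17]
9<14: swap(5,6), lo=6 mid=7 ⇒ [4,10,13,12,5,9,14,19,15,17]
done. lo=6 hi=6; A=[4,10,13,12,5,9,14,19,15,17]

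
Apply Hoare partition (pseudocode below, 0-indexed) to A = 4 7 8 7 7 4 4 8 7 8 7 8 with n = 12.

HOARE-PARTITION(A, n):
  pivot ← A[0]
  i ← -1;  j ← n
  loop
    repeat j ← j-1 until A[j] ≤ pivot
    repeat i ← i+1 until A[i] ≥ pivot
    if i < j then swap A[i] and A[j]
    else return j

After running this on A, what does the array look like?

4 4 8 7 7 7 4 8 7 8 7 8

pivot=4
j stops at 6 (4), i stops at 0 (4); swap ⇒ 4 7 8 7 7 4 4 8 7 8 7 8
j stops at 5 (4), i stops at 1 (7); swap ⇒ 4 4 8 7 7 7 4 8 7 8 7 8
j stops at 1, i stops at 2; i≥j ⇒ return 1. A=4 4 8 7 7 7 4 8 7 8 7 8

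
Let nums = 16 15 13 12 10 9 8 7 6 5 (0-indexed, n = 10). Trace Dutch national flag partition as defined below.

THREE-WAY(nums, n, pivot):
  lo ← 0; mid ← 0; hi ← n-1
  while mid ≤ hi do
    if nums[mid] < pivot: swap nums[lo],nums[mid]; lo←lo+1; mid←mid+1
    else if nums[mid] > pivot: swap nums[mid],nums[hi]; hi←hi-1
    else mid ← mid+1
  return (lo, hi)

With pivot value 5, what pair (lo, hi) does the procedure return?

pivot = 5; lo=0, mid=0, hi=9
nums[mid]=16>5: swap nums[0],nums[9]; hi=8 → 5 15 13 12 10 9 8 7 6 16
nums[mid]=5=5: mid=1
nums[mid]=15>5: swap nums[1],nums[8]; hi=7 → 5 6 13 12 10 9 8 7 15 16
nums[mid]=6>5: swap nums[1],nums[7]; hi=6 → 5 7 13 12 10 9 8 6 15 16
nums[mid]=7>5: swap nums[1],nums[6]; hi=5 → 5 8 13 12 10 9 7 6 15 16
nums[mid]=8>5: swap nums[1],nums[5]; hi=4 → 5 9 13 12 10 8 7 6 15 16
nums[mid]=9>5: swap nums[1],nums[4]; hi=3 → 5 10 13 12 9 8 7 6 15 16
nums[mid]=10>5: swap nums[1],nums[3]; hi=2 → 5 12 13 10 9 8 7 6 15 16
nums[mid]=12>5: swap nums[1],nums[2]; hi=1 → 5 13 12 10 9 8 7 6 15 16
nums[mid]=13>5: swap nums[1],nums[1]; hi=0 → 5 13 12 10 9 8 7 6 15 16
end: lo=0, hi=0; nums = 5 13 12 10 9 8 7 6 15 16

(0, 0)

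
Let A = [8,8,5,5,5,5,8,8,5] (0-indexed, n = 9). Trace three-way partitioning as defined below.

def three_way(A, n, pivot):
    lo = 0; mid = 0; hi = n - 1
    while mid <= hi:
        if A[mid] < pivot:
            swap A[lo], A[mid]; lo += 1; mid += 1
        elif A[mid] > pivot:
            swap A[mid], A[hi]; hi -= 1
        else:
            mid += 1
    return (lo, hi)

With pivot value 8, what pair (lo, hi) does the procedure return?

pivot = 8; lo=0, mid=0, hi=8
A[mid]=8=8: mid=1
A[mid]=8=8: mid=2
A[mid]=5<8: swap A[0],A[2]; lo=1,mid=3 → [5,8,8,5,5,5,8,8,5]
A[mid]=5<8: swap A[1],A[3]; lo=2,mid=4 → [5,5,8,8,5,5,8,8,5]
A[mid]=5<8: swap A[2],A[4]; lo=3,mid=5 → [5,5,5,8,8,5,8,8,5]
A[mid]=5<8: swap A[3],A[5]; lo=4,mid=6 → [5,5,5,5,8,8,8,8,5]
A[mid]=8=8: mid=7
A[mid]=8=8: mid=8
A[mid]=5<8: swap A[4],A[8]; lo=5,mid=9 → [5,5,5,5,5,8,8,8,8]
end: lo=5, hi=8; A = [5,5,5,5,5,8,8,8,8]

(5, 8)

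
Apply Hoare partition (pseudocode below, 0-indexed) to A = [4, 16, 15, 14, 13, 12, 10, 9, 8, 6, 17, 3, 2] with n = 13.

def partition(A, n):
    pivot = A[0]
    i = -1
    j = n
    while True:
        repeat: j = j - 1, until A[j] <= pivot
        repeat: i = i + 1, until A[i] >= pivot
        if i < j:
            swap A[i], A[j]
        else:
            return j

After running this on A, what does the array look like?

[2, 3, 15, 14, 13, 12, 10, 9, 8, 6, 17, 16, 4]

pivot = A[0] = 4; i = -1, j = 13
j→12 (A[12]=2≤4), i→0 (A[0]=4≥4); i<j, swap → [2, 16, 15, 14, 13, 12, 10, 9, 8, 6, 17, 3, 4]
j→11 (A[11]=3≤4), i→1 (A[1]=16≥4); i<j, swap → [2, 3, 15, 14, 13, 12, 10, 9, 8, 6, 17, 16, 4]
j→1, i→2; i≥j, return j=1. A = [2, 3, 15, 14, 13, 12, 10, 9, 8, 6, 17, 16, 4]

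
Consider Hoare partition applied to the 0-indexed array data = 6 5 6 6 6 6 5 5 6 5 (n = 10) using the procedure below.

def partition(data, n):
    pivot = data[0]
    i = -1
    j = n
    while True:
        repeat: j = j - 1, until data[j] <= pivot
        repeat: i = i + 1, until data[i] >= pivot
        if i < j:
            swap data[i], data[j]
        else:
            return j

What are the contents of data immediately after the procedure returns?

pivot = data[0] = 6; i = -1, j = 10
j→9 (data[9]=5≤6), i→0 (data[0]=6≥6); i<j, swap → 5 5 6 6 6 6 5 5 6 6
j→8 (data[8]=6≤6), i→2 (data[2]=6≥6); i<j, swap → 5 5 6 6 6 6 5 5 6 6
j→7 (data[7]=5≤6), i→3 (data[3]=6≥6); i<j, swap → 5 5 6 5 6 6 5 6 6 6
j→6 (data[6]=5≤6), i→4 (data[4]=6≥6); i<j, swap → 5 5 6 5 5 6 6 6 6 6
j→5, i→5; i≥j, return j=5. data = 5 5 6 5 5 6 6 6 6 6

5 5 6 5 5 6 6 6 6 6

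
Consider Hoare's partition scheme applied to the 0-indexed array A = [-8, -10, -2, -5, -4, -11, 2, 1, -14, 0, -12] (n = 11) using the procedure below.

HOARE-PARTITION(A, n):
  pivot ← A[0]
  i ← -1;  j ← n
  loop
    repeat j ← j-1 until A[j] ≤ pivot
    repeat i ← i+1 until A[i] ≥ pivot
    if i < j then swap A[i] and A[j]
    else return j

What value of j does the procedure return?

pivot = A[0] = -8; i = -1, j = 11
j→10 (A[10]=-12≤-8), i→0 (A[0]=-8≥-8); i<j, swap → [-12, -10, -2, -5, -4, -11, 2, 1, -14, 0, -8]
j→8 (A[8]=-14≤-8), i→2 (A[2]=-2≥-8); i<j, swap → [-12, -10, -14, -5, -4, -11, 2, 1, -2, 0, -8]
j→5 (A[5]=-11≤-8), i→3 (A[3]=-5≥-8); i<j, swap → [-12, -10, -14, -11, -4, -5, 2, 1, -2, 0, -8]
j→3, i→4; i≥j, return j=3. A = [-12, -10, -14, -11, -4, -5, 2, 1, -2, 0, -8]

3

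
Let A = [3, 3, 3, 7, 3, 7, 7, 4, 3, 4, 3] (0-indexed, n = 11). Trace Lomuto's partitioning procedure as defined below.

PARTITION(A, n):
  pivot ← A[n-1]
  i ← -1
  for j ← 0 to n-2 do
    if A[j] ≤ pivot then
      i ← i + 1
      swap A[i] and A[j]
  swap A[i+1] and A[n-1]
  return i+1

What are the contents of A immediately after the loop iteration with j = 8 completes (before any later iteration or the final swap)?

[3, 3, 3, 3, 3, 7, 7, 4, 7, 4, 3]

pivot = A[10] = 3; i = -1
j=0: A[0]=3 ≤ 3 → i=0, swap A[0],A[0] (no change) → [3, 3, 3, 7, 3, 7, 7, 4, 3, 4, 3]
j=1: A[1]=3 ≤ 3 → i=1, swap A[1],A[1] (no change) → [3, 3, 3, 7, 3, 7, 7, 4, 3, 4, 3]
j=2: A[2]=3 ≤ 3 → i=2, swap A[2],A[2] (no change) → [3, 3, 3, 7, 3, 7, 7, 4, 3, 4, 3]
j=3: A[3]=7 > 3 → no swap
j=4: A[4]=3 ≤ 3 → i=3, swap A[3],A[4] → [3, 3, 3, 3, 7, 7, 7, 4, 3, 4, 3]
j=5: A[5]=7 > 3 → no swap
j=6: A[6]=7 > 3 → no swap
j=7: A[7]=4 > 3 → no swap
j=8: A[8]=3 ≤ 3 → i=4, swap A[4],A[8] → [3, 3, 3, 3, 3, 7, 7, 4, 7, 4, 3]
(after j=8) A = [3, 3, 3, 3, 3, 7, 7, 4, 7, 4, 3]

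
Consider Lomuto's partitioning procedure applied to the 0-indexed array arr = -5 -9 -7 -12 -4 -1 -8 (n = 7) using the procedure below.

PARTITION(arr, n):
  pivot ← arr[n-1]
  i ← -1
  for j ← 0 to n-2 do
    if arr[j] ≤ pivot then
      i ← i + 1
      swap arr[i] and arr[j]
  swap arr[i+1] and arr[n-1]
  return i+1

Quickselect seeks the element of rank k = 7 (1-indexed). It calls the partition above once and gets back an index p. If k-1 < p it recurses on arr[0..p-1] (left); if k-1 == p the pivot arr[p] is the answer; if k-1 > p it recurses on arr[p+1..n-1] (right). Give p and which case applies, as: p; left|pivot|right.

2; right

pivot = arr[6] = -8; i = -1
j=0: arr[0]=-5 > -8 → no swap
j=1: arr[1]=-9 ≤ -8 → i=0, swap arr[0],arr[1] → -9 -5 -7 -12 -4 -1 -8
j=2: arr[2]=-7 > -8 → no swap
j=3: arr[3]=-12 ≤ -8 → i=1, swap arr[1],arr[3] → -9 -12 -7 -5 -4 -1 -8
j=4: arr[4]=-4 > -8 → no swap
j=5: arr[5]=-1 > -8 → no swap
final swap arr[2],arr[6] → -9 -12 -8 -5 -4 -1 -7; return 2
p = 2; k-1 = 6 > 2 ⇒ right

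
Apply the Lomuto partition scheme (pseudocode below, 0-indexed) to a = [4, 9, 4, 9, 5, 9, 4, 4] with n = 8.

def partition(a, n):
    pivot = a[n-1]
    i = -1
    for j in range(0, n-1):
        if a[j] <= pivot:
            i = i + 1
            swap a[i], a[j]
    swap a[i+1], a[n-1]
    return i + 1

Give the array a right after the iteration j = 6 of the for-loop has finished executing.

[4, 4, 4, 9, 5, 9, 9, 4]

pivot = a[7] = 4; i = -1
j=0: a[0]=4 ≤ 4 → i=0, swap a[0],a[0] (no change) → [4, 9, 4, 9, 5, 9, 4, 4]
j=1: a[1]=9 > 4 → no swap
j=2: a[2]=4 ≤ 4 → i=1, swap a[1],a[2] → [4, 4, 9, 9, 5, 9, 4, 4]
j=3: a[3]=9 > 4 → no swap
j=4: a[4]=5 > 4 → no swap
j=5: a[5]=9 > 4 → no swap
j=6: a[6]=4 ≤ 4 → i=2, swap a[2],a[6] → [4, 4, 4, 9, 5, 9, 9, 4]
(after j=6) a = [4, 4, 4, 9, 5, 9, 9, 4]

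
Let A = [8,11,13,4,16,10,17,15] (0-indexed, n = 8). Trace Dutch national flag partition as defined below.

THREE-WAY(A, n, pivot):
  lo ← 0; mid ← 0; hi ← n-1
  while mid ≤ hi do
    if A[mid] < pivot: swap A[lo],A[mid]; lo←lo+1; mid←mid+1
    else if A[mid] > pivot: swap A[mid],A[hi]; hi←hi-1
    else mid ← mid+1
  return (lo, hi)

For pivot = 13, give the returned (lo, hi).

lo=0 mid=0 hi=7
8<13: swap(0,0), lo=1 mid=1 ⇒ [8,11,13,4,16,10,17,15]
11<13: swap(1,1), lo=2 mid=2 ⇒ [8,11,13,4,16,10,17,15]
13=13: mid=3
4<13: swap(2,3), lo=3 mid=4 ⇒ [8,11,4,13,16,10,17,15]
16>13: swap(4,7), hi=6 ⇒ [8,11,4,13,15,10,17,16]
15>13: swap(4,6), hi=5 ⇒ [8,11,4,13,17,10,15,16]
17>13: swap(4,5), hi=4 ⇒ [8,11,4,13,10,17,15,16]
10<13: swap(3,4), lo=4 mid=5 ⇒ [8,11,4,10,13,17,15,16]
done. lo=4 hi=4; A=[8,11,4,10,13,17,15,16]

(4, 4)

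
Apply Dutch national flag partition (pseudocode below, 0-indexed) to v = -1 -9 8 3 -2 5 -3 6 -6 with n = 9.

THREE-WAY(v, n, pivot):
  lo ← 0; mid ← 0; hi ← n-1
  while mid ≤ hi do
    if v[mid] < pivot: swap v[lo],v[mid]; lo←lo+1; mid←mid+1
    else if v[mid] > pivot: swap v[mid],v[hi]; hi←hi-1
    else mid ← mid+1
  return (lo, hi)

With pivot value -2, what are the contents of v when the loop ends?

-6 -9 -3 -2 5 3 6 8 -1

lo=0 mid=0 hi=8
-1>-2: swap(0,8), hi=7 ⇒ -6 -9 8 3 -2 5 -3 6 -1
-6<-2: swap(0,0), lo=1 mid=1 ⇒ -6 -9 8 3 -2 5 -3 6 -1
-9<-2: swap(1,1), lo=2 mid=2 ⇒ -6 -9 8 3 -2 5 -3 6 -1
8>-2: swap(2,7), hi=6 ⇒ -6 -9 6 3 -2 5 -3 8 -1
6>-2: swap(2,6), hi=5 ⇒ -6 -9 -3 3 -2 5 6 8 -1
-3<-2: swap(2,2), lo=3 mid=3 ⇒ -6 -9 -3 3 -2 5 6 8 -1
3>-2: swap(3,5), hi=4 ⇒ -6 -9 -3 5 -2 3 6 8 -1
5>-2: swap(3,4), hi=3 ⇒ -6 -9 -3 -2 5 3 6 8 -1
-2=-2: mid=4
done. lo=3 hi=3; v=-6 -9 -3 -2 5 3 6 8 -1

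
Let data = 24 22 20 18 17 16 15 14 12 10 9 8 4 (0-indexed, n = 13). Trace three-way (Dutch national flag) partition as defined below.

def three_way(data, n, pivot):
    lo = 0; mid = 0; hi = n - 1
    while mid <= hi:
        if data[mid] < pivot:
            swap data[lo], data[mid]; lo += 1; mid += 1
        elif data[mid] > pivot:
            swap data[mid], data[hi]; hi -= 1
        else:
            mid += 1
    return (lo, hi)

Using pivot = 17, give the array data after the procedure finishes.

4 8 9 10 16 15 14 12 17 18 20 22 24

pivot = 17; lo=0, mid=0, hi=12
data[mid]=24>17: swap data[0],data[12]; hi=11 → 4 22 20 18 17 16 15 14 12 10 9 8 24
data[mid]=4<17: swap data[0],data[0]; lo=1,mid=1 → 4 22 20 18 17 16 15 14 12 10 9 8 24
data[mid]=22>17: swap data[1],data[11]; hi=10 → 4 8 20 18 17 16 15 14 12 10 9 22 24
data[mid]=8<17: swap data[1],data[1]; lo=2,mid=2 → 4 8 20 18 17 16 15 14 12 10 9 22 24
data[mid]=20>17: swap data[2],data[10]; hi=9 → 4 8 9 18 17 16 15 14 12 10 20 22 24
data[mid]=9<17: swap data[2],data[2]; lo=3,mid=3 → 4 8 9 18 17 16 15 14 12 10 20 22 24
data[mid]=18>17: swap data[3],data[9]; hi=8 → 4 8 9 10 17 16 15 14 12 18 20 22 24
data[mid]=10<17: swap data[3],data[3]; lo=4,mid=4 → 4 8 9 10 17 16 15 14 12 18 20 22 24
data[mid]=17=17: mid=5
data[mid]=16<17: swap data[4],data[5]; lo=5,mid=6 → 4 8 9 10 16 17 15 14 12 18 20 22 24
data[mid]=15<17: swap data[5],data[6]; lo=6,mid=7 → 4 8 9 10 16 15 17 14 12 18 20 22 24
data[mid]=14<17: swap data[6],data[7]; lo=7,mid=8 → 4 8 9 10 16 15 14 17 12 18 20 22 24
data[mid]=12<17: swap data[7],data[8]; lo=8,mid=9 → 4 8 9 10 16 15 14 12 17 18 20 22 24
end: lo=8, hi=8; data = 4 8 9 10 16 15 14 12 17 18 20 22 24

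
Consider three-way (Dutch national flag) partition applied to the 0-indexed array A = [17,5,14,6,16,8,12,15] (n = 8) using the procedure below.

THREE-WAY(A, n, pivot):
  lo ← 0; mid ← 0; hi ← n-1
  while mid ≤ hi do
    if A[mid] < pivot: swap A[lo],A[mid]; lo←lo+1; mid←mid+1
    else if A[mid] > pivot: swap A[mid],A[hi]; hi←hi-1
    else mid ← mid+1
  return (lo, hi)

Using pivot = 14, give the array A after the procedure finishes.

[12,5,6,8,14,16,15,17]

pivot = 14; lo=0, mid=0, hi=7
A[mid]=17>14: swap A[0],A[7]; hi=6 → [15,5,14,6,16,8,12,17]
A[mid]=15>14: swap A[0],A[6]; hi=5 → [12,5,14,6,16,8,15,17]
A[mid]=12<14: swap A[0],A[0]; lo=1,mid=1 → [12,5,14,6,16,8,15,17]
A[mid]=5<14: swap A[1],A[1]; lo=2,mid=2 → [12,5,14,6,16,8,15,17]
A[mid]=14=14: mid=3
A[mid]=6<14: swap A[2],A[3]; lo=3,mid=4 → [12,5,6,14,16,8,15,17]
A[mid]=16>14: swap A[4],A[5]; hi=4 → [12,5,6,14,8,16,15,17]
A[mid]=8<14: swap A[3],A[4]; lo=4,mid=5 → [12,5,6,8,14,16,15,17]
end: lo=4, hi=4; A = [12,5,6,8,14,16,15,17]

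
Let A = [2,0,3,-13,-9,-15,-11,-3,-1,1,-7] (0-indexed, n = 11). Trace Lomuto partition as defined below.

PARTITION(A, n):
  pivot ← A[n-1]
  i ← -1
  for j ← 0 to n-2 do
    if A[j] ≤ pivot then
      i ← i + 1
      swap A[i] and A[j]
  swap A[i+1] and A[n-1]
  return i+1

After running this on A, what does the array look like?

[-13,-9,-15,-11,-7,3,2,-3,-1,1,0]

pivot = A[10] = -7; i = -1
j=0: A[0]=2 > -7 → no swap
j=1: A[1]=0 > -7 → no swap
j=2: A[2]=3 > -7 → no swap
j=3: A[3]=-13 ≤ -7 → i=0, swap A[0],A[3] → [-13,0,3,2,-9,-15,-11,-3,-1,1,-7]
j=4: A[4]=-9 ≤ -7 → i=1, swap A[1],A[4] → [-13,-9,3,2,0,-15,-11,-3,-1,1,-7]
j=5: A[5]=-15 ≤ -7 → i=2, swap A[2],A[5] → [-13,-9,-15,2,0,3,-11,-3,-1,1,-7]
j=6: A[6]=-11 ≤ -7 → i=3, swap A[3],A[6] → [-13,-9,-15,-11,0,3,2,-3,-1,1,-7]
j=7: A[7]=-3 > -7 → no swap
j=8: A[8]=-1 > -7 → no swap
j=9: A[9]=1 > -7 → no swap
final swap A[4],A[10] → [-13,-9,-15,-11,-7,3,2,-3,-1,1,0]; return 4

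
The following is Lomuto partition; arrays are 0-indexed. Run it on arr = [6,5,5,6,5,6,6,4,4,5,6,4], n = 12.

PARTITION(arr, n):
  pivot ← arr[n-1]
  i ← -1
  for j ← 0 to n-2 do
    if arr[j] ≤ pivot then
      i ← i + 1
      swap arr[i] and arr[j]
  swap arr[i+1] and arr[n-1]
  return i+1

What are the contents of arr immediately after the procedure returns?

pivot=4, i=-1
j=0: 6>4, skip
j=1: 5>4, skip
j=2: 5>4, skip
j=3: 6>4, skip
j=4: 5>4, skip
j=5: 6>4, skip
j=6: 6>4, skip
j=7: 4≤4, i=0, swap(0,7) ⇒ [4,5,5,6,5,6,6,6,4,5,6,4]
j=8: 4≤4, i=1, swap(1,8) ⇒ [4,4,5,6,5,6,6,6,5,5,6,4]
j=9: 5>4, skip
j=10: 6>4, skip
swap(2,11) ⇒ [4,4,4,6,5,6,6,6,5,5,6,5]; return 2

[4,4,4,6,5,6,6,6,5,5,6,5]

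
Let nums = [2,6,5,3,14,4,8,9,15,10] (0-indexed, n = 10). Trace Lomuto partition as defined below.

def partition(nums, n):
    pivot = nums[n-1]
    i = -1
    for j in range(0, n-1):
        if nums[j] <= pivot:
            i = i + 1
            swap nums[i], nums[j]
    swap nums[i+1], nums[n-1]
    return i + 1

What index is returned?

pivot=10, i=-1
j=0: 2≤10, i=0, swap(0,0) ⇒ [2,6,5,3,14,4,8,9,15,10]
j=1: 6≤10, i=1, swap(1,1) ⇒ [2,6,5,3,14,4,8,9,15,10]
j=2: 5≤10, i=2, swap(2,2) ⇒ [2,6,5,3,14,4,8,9,15,10]
j=3: 3≤10, i=3, swap(3,3) ⇒ [2,6,5,3,14,4,8,9,15,10]
j=4: 14>10, skip
j=5: 4≤10, i=4, swap(4,5) ⇒ [2,6,5,3,4,14,8,9,15,10]
j=6: 8≤10, i=5, swap(5,6) ⇒ [2,6,5,3,4,8,14,9,15,10]
j=7: 9≤10, i=6, swap(6,7) ⇒ [2,6,5,3,4,8,9,14,15,10]
j=8: 15>10, skip
swap(7,9) ⇒ [2,6,5,3,4,8,9,10,15,14]; return 7

7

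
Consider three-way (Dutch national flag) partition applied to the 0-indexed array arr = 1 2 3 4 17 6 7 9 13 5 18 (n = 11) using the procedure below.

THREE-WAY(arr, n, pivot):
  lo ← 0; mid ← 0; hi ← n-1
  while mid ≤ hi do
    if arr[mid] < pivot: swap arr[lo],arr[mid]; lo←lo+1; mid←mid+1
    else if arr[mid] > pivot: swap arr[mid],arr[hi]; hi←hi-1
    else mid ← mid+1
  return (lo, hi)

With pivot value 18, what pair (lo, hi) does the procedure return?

pivot = 18; lo=0, mid=0, hi=10
arr[mid]=1<18: swap arr[0],arr[0]; lo=1,mid=1 → 1 2 3 4 17 6 7 9 13 5 18
arr[mid]=2<18: swap arr[1],arr[1]; lo=2,mid=2 → 1 2 3 4 17 6 7 9 13 5 18
arr[mid]=3<18: swap arr[2],arr[2]; lo=3,mid=3 → 1 2 3 4 17 6 7 9 13 5 18
arr[mid]=4<18: swap arr[3],arr[3]; lo=4,mid=4 → 1 2 3 4 17 6 7 9 13 5 18
arr[mid]=17<18: swap arr[4],arr[4]; lo=5,mid=5 → 1 2 3 4 17 6 7 9 13 5 18
arr[mid]=6<18: swap arr[5],arr[5]; lo=6,mid=6 → 1 2 3 4 17 6 7 9 13 5 18
arr[mid]=7<18: swap arr[6],arr[6]; lo=7,mid=7 → 1 2 3 4 17 6 7 9 13 5 18
arr[mid]=9<18: swap arr[7],arr[7]; lo=8,mid=8 → 1 2 3 4 17 6 7 9 13 5 18
arr[mid]=13<18: swap arr[8],arr[8]; lo=9,mid=9 → 1 2 3 4 17 6 7 9 13 5 18
arr[mid]=5<18: swap arr[9],arr[9]; lo=10,mid=10 → 1 2 3 4 17 6 7 9 13 5 18
arr[mid]=18=18: mid=11
end: lo=10, hi=10; arr = 1 2 3 4 17 6 7 9 13 5 18

(10, 10)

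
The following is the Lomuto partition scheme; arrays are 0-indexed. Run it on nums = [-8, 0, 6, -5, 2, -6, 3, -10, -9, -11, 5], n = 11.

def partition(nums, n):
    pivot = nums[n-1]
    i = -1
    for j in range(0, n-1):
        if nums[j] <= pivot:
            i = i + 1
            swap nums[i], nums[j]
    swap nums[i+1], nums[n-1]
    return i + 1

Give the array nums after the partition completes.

[-8, 0, -5, 2, -6, 3, -10, -9, -11, 5, 6]

pivot=5, i=-1
j=0: -8≤5, i=0, swap(0,0) ⇒ [-8, 0, 6, -5, 2, -6, 3, -10, -9, -11, 5]
j=1: 0≤5, i=1, swap(1,1) ⇒ [-8, 0, 6, -5, 2, -6, 3, -10, -9, -11, 5]
j=2: 6>5, skip
j=3: -5≤5, i=2, swap(2,3) ⇒ [-8, 0, -5, 6, 2, -6, 3, -10, -9, -11, 5]
j=4: 2≤5, i=3, swap(3,4) ⇒ [-8, 0, -5, 2, 6, -6, 3, -10, -9, -11, 5]
j=5: -6≤5, i=4, swap(4,5) ⇒ [-8, 0, -5, 2, -6, 6, 3, -10, -9, -11, 5]
j=6: 3≤5, i=5, swap(5,6) ⇒ [-8, 0, -5, 2, -6, 3, 6, -10, -9, -11, 5]
j=7: -10≤5, i=6, swap(6,7) ⇒ [-8, 0, -5, 2, -6, 3, -10, 6, -9, -11, 5]
j=8: -9≤5, i=7, swap(7,8) ⇒ [-8, 0, -5, 2, -6, 3, -10, -9, 6, -11, 5]
j=9: -11≤5, i=8, swap(8,9) ⇒ [-8, 0, -5, 2, -6, 3, -10, -9, -11, 6, 5]
swap(9,10) ⇒ [-8, 0, -5, 2, -6, 3, -10, -9, -11, 5, 6]; return 9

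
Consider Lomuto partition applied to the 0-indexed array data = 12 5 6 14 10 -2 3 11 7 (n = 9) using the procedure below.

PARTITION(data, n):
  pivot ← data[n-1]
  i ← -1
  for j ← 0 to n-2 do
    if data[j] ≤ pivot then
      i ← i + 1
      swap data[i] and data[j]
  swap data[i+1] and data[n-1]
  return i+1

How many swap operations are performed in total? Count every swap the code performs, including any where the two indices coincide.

pivot = data[8] = 7; i = -1
j=0: data[0]=12 > 7 → no swap
j=1: data[1]=5 ≤ 7 → i=0, swap data[0],data[1] → 5 12 6 14 10 -2 3 11 7
j=2: data[2]=6 ≤ 7 → i=1, swap data[1],data[2] → 5 6 12 14 10 -2 3 11 7
j=3: data[3]=14 > 7 → no swap
j=4: data[4]=10 > 7 → no swap
j=5: data[5]=-2 ≤ 7 → i=2, swap data[2],data[5] → 5 6 -2 14 10 12 3 11 7
j=6: data[6]=3 ≤ 7 → i=3, swap data[3],data[6] → 5 6 -2 3 10 12 14 11 7
j=7: data[7]=11 > 7 → no swap
final swap data[4],data[8] → 5 6 -2 3 7 12 14 11 10; return 4

5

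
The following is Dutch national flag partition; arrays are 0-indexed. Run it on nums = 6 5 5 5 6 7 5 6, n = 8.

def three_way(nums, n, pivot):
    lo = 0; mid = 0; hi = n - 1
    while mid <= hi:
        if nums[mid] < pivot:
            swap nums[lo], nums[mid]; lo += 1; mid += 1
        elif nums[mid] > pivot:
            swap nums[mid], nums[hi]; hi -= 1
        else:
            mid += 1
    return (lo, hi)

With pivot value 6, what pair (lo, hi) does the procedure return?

(4, 6)

pivot = 6; lo=0, mid=0, hi=7
nums[mid]=6=6: mid=1
nums[mid]=5<6: swap nums[0],nums[1]; lo=1,mid=2 → 5 6 5 5 6 7 5 6
nums[mid]=5<6: swap nums[1],nums[2]; lo=2,mid=3 → 5 5 6 5 6 7 5 6
nums[mid]=5<6: swap nums[2],nums[3]; lo=3,mid=4 → 5 5 5 6 6 7 5 6
nums[mid]=6=6: mid=5
nums[mid]=7>6: swap nums[5],nums[7]; hi=6 → 5 5 5 6 6 6 5 7
nums[mid]=6=6: mid=6
nums[mid]=5<6: swap nums[3],nums[6]; lo=4,mid=7 → 5 5 5 5 6 6 6 7
end: lo=4, hi=6; nums = 5 5 5 5 6 6 6 7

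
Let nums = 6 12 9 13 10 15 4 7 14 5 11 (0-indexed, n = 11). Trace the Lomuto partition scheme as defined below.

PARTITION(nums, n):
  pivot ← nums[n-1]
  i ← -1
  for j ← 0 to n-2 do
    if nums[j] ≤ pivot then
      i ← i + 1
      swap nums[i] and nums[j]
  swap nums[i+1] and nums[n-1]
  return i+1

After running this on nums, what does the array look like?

pivot = nums[10] = 11; i = -1
j=0: nums[0]=6 ≤ 11 → i=0, swap nums[0],nums[0] (no change) → 6 12 9 13 10 15 4 7 14 5 11
j=1: nums[1]=12 > 11 → no swap
j=2: nums[2]=9 ≤ 11 → i=1, swap nums[1],nums[2] → 6 9 12 13 10 15 4 7 14 5 11
j=3: nums[3]=13 > 11 → no swap
j=4: nums[4]=10 ≤ 11 → i=2, swap nums[2],nums[4] → 6 9 10 13 12 15 4 7 14 5 11
j=5: nums[5]=15 > 11 → no swap
j=6: nums[6]=4 ≤ 11 → i=3, swap nums[3],nums[6] → 6 9 10 4 12 15 13 7 14 5 11
j=7: nums[7]=7 ≤ 11 → i=4, swap nums[4],nums[7] → 6 9 10 4 7 15 13 12 14 5 11
j=8: nums[8]=14 > 11 → no swap
j=9: nums[9]=5 ≤ 11 → i=5, swap nums[5],nums[9] → 6 9 10 4 7 5 13 12 14 15 11
final swap nums[6],nums[10] → 6 9 10 4 7 5 11 12 14 15 13; return 6

6 9 10 4 7 5 11 12 14 15 13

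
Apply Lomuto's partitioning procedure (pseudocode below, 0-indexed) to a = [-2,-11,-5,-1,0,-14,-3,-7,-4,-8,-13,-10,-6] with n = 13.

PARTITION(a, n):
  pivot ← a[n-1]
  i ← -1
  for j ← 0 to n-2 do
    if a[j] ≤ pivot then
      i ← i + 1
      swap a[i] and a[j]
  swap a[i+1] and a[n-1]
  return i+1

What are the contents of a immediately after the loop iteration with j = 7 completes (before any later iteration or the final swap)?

pivot = a[12] = -6; i = -1
j=0: a[0]=-2 > -6 → no swap
j=1: a[1]=-11 ≤ -6 → i=0, swap a[0],a[1] → [-11,-2,-5,-1,0,-14,-3,-7,-4,-8,-13,-10,-6]
j=2: a[2]=-5 > -6 → no swap
j=3: a[3]=-1 > -6 → no swap
j=4: a[4]=0 > -6 → no swap
j=5: a[5]=-14 ≤ -6 → i=1, swap a[1],a[5] → [-11,-14,-5,-1,0,-2,-3,-7,-4,-8,-13,-10,-6]
j=6: a[6]=-3 > -6 → no swap
j=7: a[7]=-7 ≤ -6 → i=2, swap a[2],a[7] → [-11,-14,-7,-1,0,-2,-3,-5,-4,-8,-13,-10,-6]
(after j=7) a = [-11,-14,-7,-1,0,-2,-3,-5,-4,-8,-13,-10,-6]

[-11,-14,-7,-1,0,-2,-3,-5,-4,-8,-13,-10,-6]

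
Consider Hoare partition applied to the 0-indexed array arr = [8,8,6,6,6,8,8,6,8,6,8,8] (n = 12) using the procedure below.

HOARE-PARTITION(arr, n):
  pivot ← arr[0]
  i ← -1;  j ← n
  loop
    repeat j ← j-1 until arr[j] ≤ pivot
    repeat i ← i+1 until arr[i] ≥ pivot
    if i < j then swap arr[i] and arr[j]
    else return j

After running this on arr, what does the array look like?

[8,8,6,6,6,6,8,6,8,8,8,8]

pivot = arr[0] = 8; i = -1, j = 12
j→11 (arr[11]=8≤8), i→0 (arr[0]=8≥8); i<j, swap → [8,8,6,6,6,8,8,6,8,6,8,8]
j→10 (arr[10]=8≤8), i→1 (arr[1]=8≥8); i<j, swap → [8,8,6,6,6,8,8,6,8,6,8,8]
j→9 (arr[9]=6≤8), i→5 (arr[5]=8≥8); i<j, swap → [8,8,6,6,6,6,8,6,8,8,8,8]
j→8 (arr[8]=8≤8), i→6 (arr[6]=8≥8); i<j, swap → [8,8,6,6,6,6,8,6,8,8,8,8]
j→7, i→8; i≥j, return j=7. arr = [8,8,6,6,6,6,8,6,8,8,8,8]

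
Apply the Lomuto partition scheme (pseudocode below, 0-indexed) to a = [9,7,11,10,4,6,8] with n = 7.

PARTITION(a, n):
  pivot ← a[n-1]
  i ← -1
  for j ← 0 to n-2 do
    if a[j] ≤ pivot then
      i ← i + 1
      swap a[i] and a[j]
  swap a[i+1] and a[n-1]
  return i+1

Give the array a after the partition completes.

pivot = a[6] = 8; i = -1
j=0: a[0]=9 > 8 → no swap
j=1: a[1]=7 ≤ 8 → i=0, swap a[0],a[1] → [7,9,11,10,4,6,8]
j=2: a[2]=11 > 8 → no swap
j=3: a[3]=10 > 8 → no swap
j=4: a[4]=4 ≤ 8 → i=1, swap a[1],a[4] → [7,4,11,10,9,6,8]
j=5: a[5]=6 ≤ 8 → i=2, swap a[2],a[5] → [7,4,6,10,9,11,8]
final swap a[3],a[6] → [7,4,6,8,9,11,10]; return 3

[7,4,6,8,9,11,10]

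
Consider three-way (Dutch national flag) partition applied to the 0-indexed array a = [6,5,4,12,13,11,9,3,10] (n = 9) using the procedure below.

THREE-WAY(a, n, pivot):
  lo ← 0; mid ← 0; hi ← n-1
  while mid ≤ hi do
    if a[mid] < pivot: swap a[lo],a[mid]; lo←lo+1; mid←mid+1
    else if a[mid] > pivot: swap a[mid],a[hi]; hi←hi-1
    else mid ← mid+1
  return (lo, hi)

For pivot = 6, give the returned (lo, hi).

lo=0 mid=0 hi=8
6=6: mid=1
5<6: swap(0,1), lo=1 mid=2 ⇒ [5,6,4,12,13,11,9,3,10]
4<6: swap(1,2), lo=2 mid=3 ⇒ [5,4,6,12,13,11,9,3,10]
12>6: swap(3,8), hi=7 ⇒ [5,4,6,10,13,11,9,3,12]
10>6: swap(3,7), hi=6 ⇒ [5,4,6,3,13,11,9,10,12]
3<6: swap(2,3), lo=3 mid=4 ⇒ [5,4,3,6,13,11,9,10,12]
13>6: swap(4,6), hi=5 ⇒ [5,4,3,6,9,11,13,10,12]
9>6: swap(4,5), hi=4 ⇒ [5,4,3,6,11,9,13,10,12]
11>6: swap(4,4), hi=3 ⇒ [5,4,3,6,11,9,13,10,12]
done. lo=3 hi=3; a=[5,4,3,6,11,9,13,10,12]

(3, 3)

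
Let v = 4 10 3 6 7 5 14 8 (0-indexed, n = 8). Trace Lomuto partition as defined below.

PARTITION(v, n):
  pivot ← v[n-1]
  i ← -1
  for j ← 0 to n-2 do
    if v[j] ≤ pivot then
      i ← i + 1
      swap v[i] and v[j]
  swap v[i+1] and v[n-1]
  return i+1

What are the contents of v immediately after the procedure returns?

pivot=8, i=-1
j=0: 4≤8, i=0, swap(0,0) ⇒ 4 10 3 6 7 5 14 8
j=1: 10>8, skip
j=2: 3≤8, i=1, swap(1,2) ⇒ 4 3 10 6 7 5 14 8
j=3: 6≤8, i=2, swap(2,3) ⇒ 4 3 6 10 7 5 14 8
j=4: 7≤8, i=3, swap(3,4) ⇒ 4 3 6 7 10 5 14 8
j=5: 5≤8, i=4, swap(4,5) ⇒ 4 3 6 7 5 10 14 8
j=6: 14>8, skip
swap(5,7) ⇒ 4 3 6 7 5 8 14 10; return 5

4 3 6 7 5 8 14 10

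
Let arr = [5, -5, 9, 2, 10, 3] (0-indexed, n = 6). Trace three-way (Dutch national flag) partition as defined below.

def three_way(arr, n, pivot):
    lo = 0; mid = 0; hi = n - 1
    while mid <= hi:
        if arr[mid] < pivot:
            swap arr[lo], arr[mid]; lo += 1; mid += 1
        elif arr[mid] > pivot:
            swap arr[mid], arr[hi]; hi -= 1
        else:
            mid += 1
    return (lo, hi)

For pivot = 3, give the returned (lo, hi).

(2, 2)

pivot = 3; lo=0, mid=0, hi=5
arr[mid]=5>3: swap arr[0],arr[5]; hi=4 → [3, -5, 9, 2, 10, 5]
arr[mid]=3=3: mid=1
arr[mid]=-5<3: swap arr[0],arr[1]; lo=1,mid=2 → [-5, 3, 9, 2, 10, 5]
arr[mid]=9>3: swap arr[2],arr[4]; hi=3 → [-5, 3, 10, 2, 9, 5]
arr[mid]=10>3: swap arr[2],arr[3]; hi=2 → [-5, 3, 2, 10, 9, 5]
arr[mid]=2<3: swap arr[1],arr[2]; lo=2,mid=3 → [-5, 2, 3, 10, 9, 5]
end: lo=2, hi=2; arr = [-5, 2, 3, 10, 9, 5]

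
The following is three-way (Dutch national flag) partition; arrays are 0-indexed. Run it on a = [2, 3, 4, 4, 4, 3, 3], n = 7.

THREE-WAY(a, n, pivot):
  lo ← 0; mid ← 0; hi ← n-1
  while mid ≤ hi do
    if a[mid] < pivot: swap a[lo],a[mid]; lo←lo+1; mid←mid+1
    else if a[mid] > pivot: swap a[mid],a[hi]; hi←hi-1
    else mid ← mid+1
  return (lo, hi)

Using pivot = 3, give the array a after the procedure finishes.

pivot = 3; lo=0, mid=0, hi=6
a[mid]=2<3: swap a[0],a[0]; lo=1,mid=1 → [2, 3, 4, 4, 4, 3, 3]
a[mid]=3=3: mid=2
a[mid]=4>3: swap a[2],a[6]; hi=5 → [2, 3, 3, 4, 4, 3, 4]
a[mid]=3=3: mid=3
a[mid]=4>3: swap a[3],a[5]; hi=4 → [2, 3, 3, 3, 4, 4, 4]
a[mid]=3=3: mid=4
a[mid]=4>3: swap a[4],a[4]; hi=3 → [2, 3, 3, 3, 4, 4, 4]
end: lo=1, hi=3; a = [2, 3, 3, 3, 4, 4, 4]

[2, 3, 3, 3, 4, 4, 4]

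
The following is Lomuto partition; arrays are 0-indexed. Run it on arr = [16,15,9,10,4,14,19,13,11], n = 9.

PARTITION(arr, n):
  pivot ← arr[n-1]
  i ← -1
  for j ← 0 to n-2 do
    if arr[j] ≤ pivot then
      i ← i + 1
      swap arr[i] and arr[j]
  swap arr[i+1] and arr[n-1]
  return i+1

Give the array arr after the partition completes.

pivot=11, i=-1
j=0: 16>11, skip
j=1: 15>11, skip
j=2: 9≤11, i=0, swap(0,2) ⇒ [9,15,16,10,4,14,19,13,11]
j=3: 10≤11, i=1, swap(1,3) ⇒ [9,10,16,15,4,14,19,13,11]
j=4: 4≤11, i=2, swap(2,4) ⇒ [9,10,4,15,16,14,19,13,11]
j=5: 14>11, skip
j=6: 19>11, skip
j=7: 13>11, skip
swap(3,8) ⇒ [9,10,4,11,16,14,19,13,15]; return 3

[9,10,4,11,16,14,19,13,15]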